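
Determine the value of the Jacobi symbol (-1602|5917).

1

(-1602|5917)
  = (1602|5917)    [5917 ≡ 1 mod 4 ⇒ (-1|5917) = +1]
  = -(801|5917)    [5917 ≡ 5 mod 8 ⇒ (2|5917) = -1]
  = -(5917|801)    [QR: 801 ≡ 1 mod 4, sign kept]
  = -(310|801)    [5917 ≡ 310 mod 801]
  = -(155|801)    [801 ≡ 1 mod 8 ⇒ (2|801) = +1]
  = -(801|155)    [QR: 801 ≡ 1 mod 4, sign kept]
  = -(26|155)    [801 ≡ 26 mod 155]
  = (13|155)    [155 ≡ 3 mod 8 ⇒ (2|155) = -1]
  = (155|13)    [QR: 13 ≡ 1 mod 4, sign kept]
  = (12|13)    [155 ≡ 12 mod 13]
  = (3|13)    [13 ≡ 5 mod 8 ⇒ (2|13)^2 = +1]
  = (13|3)    [QR: 13 ≡ 1 mod 4, sign kept]
  = (1|3)    [13 ≡ 1 mod 3]
  = 1    [(1|3) = 1]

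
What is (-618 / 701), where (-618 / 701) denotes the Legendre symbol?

1

Pull out -1: (-618 / 701) = (-1 / 701)·(618 / 701). Since 701 ≡ 1 (mod 4), (-1 / 701) = +1. Now have (618 / 701).
Factor out 2: 618 = 2·309. Since 701 ≡ 5 (mod 8), (2 / 701) = -1. Now have -(309 / 701).
309 ≡ 1 (mod 4), so quadratic reciprocity gives (309 / 701) = (701 / 309). Reduce: 701 ≡ 83 (mod 309). Now have -(83 / 309).
309 ≡ 1 (mod 4), so quadratic reciprocity gives (83 / 309) = (309 / 83). Reduce: 309 ≡ 60 (mod 83). Now have -(60 / 83).
Factor out 2: 60 = 2^2·15. Since 83 ≡ 3 (mod 8), (2 / 83) = -1, and (2 / 83)^2 = +1. Now have -(15 / 83).
Both 15 ≡ 3 and 83 ≡ 3 (mod 4), so reciprocity gives (15 / 83) = -(83 / 15). Reduce: 83 ≡ 8 (mod 15). Now have (8 / 15).
Factor out 2: 8 = 2^3. Since 15 ≡ 7 (mod 8), (2 / 15) = +1, and (2 / 15)^3 = +1. Now have (1 / 15).
(1 / 15) = 1. Collecting the sign factors: 1.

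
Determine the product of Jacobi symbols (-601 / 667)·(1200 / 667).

By multiplicativity, (-601·1200 / 667) = (-601 / 667)·(1200 / 667).
First factor (-601 / 667):
Pull out -1: (-601 / 667) = (-1 / 667)·(601 / 667). Since 667 ≡ 3 (mod 4), (-1 / 667) = -1. Now have -(601 / 667).
601 ≡ 1 (mod 4), so quadratic reciprocity gives (601 / 667) = (667 / 601). Reduce: 667 ≡ 66 (mod 601). Now have -(66 / 601).
Factor out 2: 66 = 2·33. Since 601 ≡ 1 (mod 8), (2 / 601) = +1. Now have -(33 / 601).
33 ≡ 1 (mod 4), so quadratic reciprocity gives (33 / 601) = (601 / 33). Reduce: 601 ≡ 7 (mod 33). Now have -(7 / 33).
33 ≡ 1 (mod 4), so quadratic reciprocity gives (7 / 33) = (33 / 7). Reduce: 33 ≡ 5 (mod 7). Now have -(5 / 7).
5 ≡ 1 (mod 4), so quadratic reciprocity gives (5 / 7) = (7 / 5). Reduce: 7 ≡ 2 (mod 5). Now have -(2 / 5).
Factor out 2: 2 = 2. Since 5 ≡ 5 (mod 8), (2 / 5) = -1. Now have (1 / 5).
(1 / 5) = 1. Collecting the sign factors: 1.
Second factor (1200 / 667):
Reduce the numerator: 1200 ≡ 533 (mod 667), so (1200 / 667) = (533 / 667).
533 ≡ 1 (mod 4), so quadratic reciprocity gives (533 / 667) = (667 / 533). Reduce: 667 ≡ 134 (mod 533). Now have (134 / 533).
Factor out 2: 134 = 2·67. Since 533 ≡ 5 (mod 8), (2 / 533) = -1. Now have -(67 / 533).
533 ≡ 1 (mod 4), so quadratic reciprocity gives (67 / 533) = (533 / 67). Reduce: 533 ≡ 64 (mod 67). Now have -(64 / 67).
Factor out 2: 64 = 2^6. Since 67 ≡ 3 (mod 8), (2 / 67) = -1, and (2 / 67)^6 = +1. Now have -(1 / 67).
(1 / 67) = 1. Collecting the sign factors: -1.
Product: (1)·(-1) = -1.

-1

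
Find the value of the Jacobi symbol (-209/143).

0

Reduce the numerator: -209 ≡ 77 (mod 143), so (-209/143) = (77/143).
77 ≡ 1 (mod 4), so quadratic reciprocity gives (77/143) = (143/77). Reduce: 143 ≡ 66 (mod 77). Now have (66/77).
Factor out 2: 66 = 2·33. Since 77 ≡ 5 (mod 8), (2/77) = -1. Now have -(33/77).
33 ≡ 1 (mod 4), so quadratic reciprocity gives (33/77) = (77/33). Reduce: 77 ≡ 11 (mod 33). Now have -(11/33).
33 ≡ 1 (mod 4), so quadratic reciprocity gives (11/33) = (33/11). Reduce: 33 ≡ 0 (mod 11). Now have -(0/11).
The numerator is now 0 with denominator 11 > 1: the symbol is 0.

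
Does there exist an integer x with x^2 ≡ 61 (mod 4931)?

no

61 ≡ 1 (mod 4), so quadratic reciprocity gives (61/4931) = (4931/61). Reduce: 4931 ≡ 51 (mod 61). Now have (51/61).
61 ≡ 1 (mod 4), so quadratic reciprocity gives (51/61) = (61/51). Reduce: 61 ≡ 10 (mod 51). Now have (10/51).
Factor out 2: 10 = 2·5. Since 51 ≡ 3 (mod 8), (2/51) = -1. Now have -(5/51).
5 ≡ 1 (mod 4), so quadratic reciprocity gives (5/51) = (51/5). Reduce: 51 ≡ 1 (mod 5). Now have -(1/5).
(1/5) = 1. Collecting the sign factors: -1.
(61/4931) = -1, and 4931 is prime, so 61 is not a quadratic residue mod 4931.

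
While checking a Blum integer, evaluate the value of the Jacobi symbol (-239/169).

1

Reduce the numerator: -239 ≡ 99 (mod 169), so (-239/169) = (99/169).
169 ≡ 1 (mod 4), so quadratic reciprocity gives (99/169) = (169/99). Reduce: 169 ≡ 70 (mod 99). Now have (70/99).
Factor out 2: 70 = 2·35. Since 99 ≡ 3 (mod 8), (2/99) = -1. Now have -(35/99).
Both 35 ≡ 3 and 99 ≡ 3 (mod 4), so reciprocity gives (35/99) = -(99/35). Reduce: 99 ≡ 29 (mod 35). Now have (29/35).
29 ≡ 1 (mod 4), so quadratic reciprocity gives (29/35) = (35/29). Reduce: 35 ≡ 6 (mod 29). Now have (6/29).
Factor out 2: 6 = 2·3. Since 29 ≡ 5 (mod 8), (2/29) = -1. Now have -(3/29).
29 ≡ 1 (mod 4), so quadratic reciprocity gives (3/29) = (29/3). Reduce: 29 ≡ 2 (mod 3). Now have -(2/3).
Factor out 2: 2 = 2. Since 3 ≡ 3 (mod 8), (2/3) = -1. Now have (1/3).
(1/3) = 1. Collecting the sign factors: 1.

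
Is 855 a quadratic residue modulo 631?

(855/631)
  = (224/631)    [855 ≡ 224 mod 631]
  = (7/631)    [631 ≡ 7 mod 8 ⇒ (2/631)^5 = +1]
  = -(631/7)    [QR: both ≡ 3 mod 4, sign flips]
  = -(1/7)    [631 ≡ 1 mod 7]
  = -1    [(1/7) = 1]
(855/631) = -1, and 631 is prime, so 855 is not a quadratic residue mod 631.

no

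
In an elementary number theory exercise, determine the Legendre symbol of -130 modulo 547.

Reduce the numerator: -130 ≡ 417 (mod 547), so (-130/547) = (417/547).
417 ≡ 1 (mod 4), so quadratic reciprocity gives (417/547) = (547/417). Reduce: 547 ≡ 130 (mod 417). Now have (130/417).
Factor out 2: 130 = 2·65. Since 417 ≡ 1 (mod 8), (2/417) = +1. Now have (65/417).
65 ≡ 1 (mod 4), so quadratic reciprocity gives (65/417) = (417/65). Reduce: 417 ≡ 27 (mod 65). Now have (27/65).
65 ≡ 1 (mod 4), so quadratic reciprocity gives (27/65) = (65/27). Reduce: 65 ≡ 11 (mod 27). Now have (11/27).
Both 11 ≡ 3 and 27 ≡ 3 (mod 4), so reciprocity gives (11/27) = -(27/11). Reduce: 27 ≡ 5 (mod 11). Now have -(5/11).
5 ≡ 1 (mod 4), so quadratic reciprocity gives (5/11) = (11/5). Reduce: 11 ≡ 1 (mod 5). Now have -(1/5).
(1/5) = 1. Collecting the sign factors: -1.

-1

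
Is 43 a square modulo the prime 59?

no

Both 43 ≡ 3 and 59 ≡ 3 (mod 4), so reciprocity gives (43/59) = -(59/43). Reduce: 59 ≡ 16 (mod 43). Now have -(16/43).
Factor out 2: 16 = 2^4. Since 43 ≡ 3 (mod 8), (2/43) = -1, and (2/43)^4 = +1. Now have -(1/43).
(1/43) = 1. Collecting the sign factors: -1.
(43/59) = -1, and 59 is prime, so 43 is not a quadratic residue mod 59.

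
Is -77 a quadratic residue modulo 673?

no

Pull out -1: (-77|673) = (-1|673)·(77|673). Since 673 ≡ 1 (mod 4), (-1|673) = +1. Now have (77|673).
77 ≡ 1 (mod 4), so quadratic reciprocity gives (77|673) = (673|77). Reduce: 673 ≡ 57 (mod 77). Now have (57|77).
57 ≡ 1 (mod 4), so quadratic reciprocity gives (57|77) = (77|57). Reduce: 77 ≡ 20 (mod 57). Now have (20|57).
Factor out 2: 20 = 2^2·5. Since 57 ≡ 1 (mod 8), (2|57) = +1, and (2|57)^2 = +1. Now have (5|57).
5 ≡ 1 (mod 4), so quadratic reciprocity gives (5|57) = (57|5). Reduce: 57 ≡ 2 (mod 5). Now have (2|5).
Factor out 2: 2 = 2. Since 5 ≡ 5 (mod 8), (2|5) = -1. Now have -(1|5).
(1|5) = 1. Collecting the sign factors: -1.
(-77|673) = -1, and 673 is prime, so -77 is not a quadratic residue mod 673.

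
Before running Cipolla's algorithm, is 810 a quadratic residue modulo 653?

(810|653)
  = (157|653)    [810 ≡ 157 mod 653]
  = (653|157)    [QR: 157 ≡ 1 mod 4, sign kept]
  = (25|157)    [653 ≡ 25 mod 157]
  = (157|25)    [QR: 25 ≡ 1 mod 4, sign kept]
  = (7|25)    [157 ≡ 7 mod 25]
  = (25|7)    [QR: 25 ≡ 1 mod 4, sign kept]
  = (4|7)    [25 ≡ 4 mod 7]
  = (1|7)    [7 ≡ 7 mod 8 ⇒ (2|7)^2 = +1]
  = 1    [(1|7) = 1]
(810|653) = 1, and 653 is prime, so 810 is a quadratic residue mod 653.

yes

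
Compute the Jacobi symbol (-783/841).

(-783/841)
  = (58/841)    [-783 ≡ 58 mod 841]
  = (29/841)    [841 ≡ 1 mod 8 ⇒ (2/841) = +1]
  = (841/29)    [QR: 29 ≡ 1 mod 4, sign kept]
  = (0/29)    [841 ≡ 0 mod 29]
  = 0    [numerator 0, gcd > 1]

0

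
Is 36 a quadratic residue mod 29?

(36/29)
  = (7/29)    [36 ≡ 7 mod 29]
  = (29/7)    [QR: 29 ≡ 1 mod 4, sign kept]
  = (1/7)    [29 ≡ 1 mod 7]
  = 1    [(1/7) = 1]
(36/29) = 1, and 29 is prime, so 36 is a quadratic residue mod 29.

yes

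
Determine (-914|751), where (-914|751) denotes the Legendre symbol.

-1

(-914|751)
  = -(914|751)    [751 ≡ 3 mod 4 ⇒ (-1|751) = -1]
  = -(163|751)    [914 ≡ 163 mod 751]
  = (751|163)    [QR: both ≡ 3 mod 4, sign flips]
  = (99|163)    [751 ≡ 99 mod 163]
  = -(163|99)    [QR: both ≡ 3 mod 4, sign flips]
  = -(64|99)    [163 ≡ 64 mod 99]
  = -(1|99)    [99 ≡ 3 mod 8 ⇒ (2|99)^6 = +1]
  = -1    [(1|99) = 1]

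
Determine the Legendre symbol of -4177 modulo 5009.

1

Pull out -1: (-4177|5009) = (-1|5009)·(4177|5009). Since 5009 ≡ 1 (mod 4), (-1|5009) = +1. Now have (4177|5009).
4177 ≡ 1 (mod 4), so quadratic reciprocity gives (4177|5009) = (5009|4177). Reduce: 5009 ≡ 832 (mod 4177). Now have (832|4177).
Factor out 2: 832 = 2^6·13. Since 4177 ≡ 1 (mod 8), (2|4177) = +1, and (2|4177)^6 = +1. Now have (13|4177).
13 ≡ 1 (mod 4), so quadratic reciprocity gives (13|4177) = (4177|13). Reduce: 4177 ≡ 4 (mod 13). Now have (4|13).
Factor out 2: 4 = 2^2. Since 13 ≡ 5 (mod 8), (2|13) = -1, and (2|13)^2 = +1. Now have (1|13).
(1|13) = 1. Collecting the sign factors: 1.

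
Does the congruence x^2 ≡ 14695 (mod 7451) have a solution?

no

Reduce the numerator: 14695 ≡ 7244 (mod 7451), so (14695/7451) = (7244/7451).
Factor out 2: 7244 = 2^2·1811. Since 7451 ≡ 3 (mod 8), (2/7451) = -1, and (2/7451)^2 = +1. Now have (1811/7451).
Both 1811 ≡ 3 and 7451 ≡ 3 (mod 4), so reciprocity gives (1811/7451) = -(7451/1811). Reduce: 7451 ≡ 207 (mod 1811). Now have -(207/1811).
Both 207 ≡ 3 and 1811 ≡ 3 (mod 4), so reciprocity gives (207/1811) = -(1811/207). Reduce: 1811 ≡ 155 (mod 207). Now have (155/207).
Both 155 ≡ 3 and 207 ≡ 3 (mod 4), so reciprocity gives (155/207) = -(207/155). Reduce: 207 ≡ 52 (mod 155). Now have -(52/155).
Factor out 2: 52 = 2^2·13. Since 155 ≡ 3 (mod 8), (2/155) = -1, and (2/155)^2 = +1. Now have -(13/155).
13 ≡ 1 (mod 4), so quadratic reciprocity gives (13/155) = (155/13). Reduce: 155 ≡ 12 (mod 13). Now have -(12/13).
Factor out 2: 12 = 2^2·3. Since 13 ≡ 5 (mod 8), (2/13) = -1, and (2/13)^2 = +1. Now have -(3/13).
13 ≡ 1 (mod 4), so quadratic reciprocity gives (3/13) = (13/3). Reduce: 13 ≡ 1 (mod 3). Now have -(1/3).
(1/3) = 1. Collecting the sign factors: -1.
(14695/7451) = -1, and 7451 is prime, so 14695 is not a quadratic residue mod 7451.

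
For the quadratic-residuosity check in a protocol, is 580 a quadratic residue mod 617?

Factor out 2: 580 = 2^2·145. Since 617 ≡ 1 (mod 8), (2|617) = +1, and (2|617)^2 = +1. Now have (145|617).
145 ≡ 1 (mod 4), so quadratic reciprocity gives (145|617) = (617|145). Reduce: 617 ≡ 37 (mod 145). Now have (37|145).
37 ≡ 1 (mod 4), so quadratic reciprocity gives (37|145) = (145|37). Reduce: 145 ≡ 34 (mod 37). Now have (34|37).
Factor out 2: 34 = 2·17. Since 37 ≡ 5 (mod 8), (2|37) = -1. Now have -(17|37).
17 ≡ 1 (mod 4), so quadratic reciprocity gives (17|37) = (37|17). Reduce: 37 ≡ 3 (mod 17). Now have -(3|17).
17 ≡ 1 (mod 4), so quadratic reciprocity gives (3|17) = (17|3). Reduce: 17 ≡ 2 (mod 3). Now have -(2|3).
Factor out 2: 2 = 2. Since 3 ≡ 3 (mod 8), (2|3) = -1. Now have (1|3).
(1|3) = 1. Collecting the sign factors: 1.
The Legendre symbol is 1, so x^2 ≡ 580 (mod 617) has solution.

yes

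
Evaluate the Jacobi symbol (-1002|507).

0

Pull out -1: (-1002|507) = (-1|507)·(1002|507). Since 507 ≡ 3 (mod 4), (-1|507) = -1. Now have -(1002|507).
Reduce the numerator: 1002 ≡ 495 (mod 507), so (1002|507) = (495|507).
Both 495 ≡ 3 and 507 ≡ 3 (mod 4), so reciprocity gives (495|507) = -(507|495). Reduce: 507 ≡ 12 (mod 495). Now have (12|495).
Factor out 2: 12 = 2^2·3. Since 495 ≡ 7 (mod 8), (2|495) = +1, and (2|495)^2 = +1. Now have (3|495).
Both 3 ≡ 3 and 495 ≡ 3 (mod 4), so reciprocity gives (3|495) = -(495|3). Reduce: 495 ≡ 0 (mod 3). Now have -(0|3).
The numerator is now 0 with denominator 3 > 1: the symbol is 0.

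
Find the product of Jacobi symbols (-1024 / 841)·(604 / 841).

1

By multiplicativity, (-1024·604 / 841) = (-1024 / 841)·(604 / 841).
First factor (-1024 / 841):
(-1024 / 841)
  = (1024 / 841)    [841 ≡ 1 mod 4 ⇒ (-1 / 841) = +1]
  = (183 / 841)    [1024 ≡ 183 mod 841]
  = (841 / 183)    [QR: 841 ≡ 1 mod 4, sign kept]
  = (109 / 183)    [841 ≡ 109 mod 183]
  = (183 / 109)    [QR: 109 ≡ 1 mod 4, sign kept]
  = (74 / 109)    [183 ≡ 74 mod 109]
  = -(37 / 109)    [109 ≡ 5 mod 8 ⇒ (2 / 109) = -1]
  = -(109 / 37)    [QR: 37 ≡ 1 mod 4, sign kept]
  = -(35 / 37)    [109 ≡ 35 mod 37]
  = -(37 / 35)    [QR: 37 ≡ 1 mod 4, sign kept]
  = -(2 / 35)    [37 ≡ 2 mod 35]
  = (1 / 35)    [35 ≡ 3 mod 8 ⇒ (2 / 35) = -1]
  = 1    [(1 / 35) = 1]
Second factor (604 / 841):
(604 / 841)
  = (151 / 841)    [841 ≡ 1 mod 8 ⇒ (2 / 841)^2 = +1]
  = (841 / 151)    [QR: 841 ≡ 1 mod 4, sign kept]
  = (86 / 151)    [841 ≡ 86 mod 151]
  = (43 / 151)    [151 ≡ 7 mod 8 ⇒ (2 / 151) = +1]
  = -(151 / 43)    [QR: both ≡ 3 mod 4, sign flips]
  = -(22 / 43)    [151 ≡ 22 mod 43]
  = (11 / 43)    [43 ≡ 3 mod 8 ⇒ (2 / 43) = -1]
  = -(43 / 11)    [QR: both ≡ 3 mod 4, sign flips]
  = -(10 / 11)    [43 ≡ 10 mod 11]
  = (5 / 11)    [11 ≡ 3 mod 8 ⇒ (2 / 11) = -1]
  = (11 / 5)    [QR: 5 ≡ 1 mod 4, sign kept]
  = (1 / 5)    [11 ≡ 1 mod 5]
  = 1    [(1 / 5) = 1]
Product: (1)·(1) = 1.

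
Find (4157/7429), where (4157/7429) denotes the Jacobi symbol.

4157 ≡ 1 (mod 4), so quadratic reciprocity gives (4157/7429) = (7429/4157). Reduce: 7429 ≡ 3272 (mod 4157). Now have (3272/4157).
Factor out 2: 3272 = 2^3·409. Since 4157 ≡ 5 (mod 8), (2/4157) = -1, and (2/4157)^3 = -1. Now have -(409/4157).
409 ≡ 1 (mod 4), so quadratic reciprocity gives (409/4157) = (4157/409). Reduce: 4157 ≡ 67 (mod 409). Now have -(67/409).
409 ≡ 1 (mod 4), so quadratic reciprocity gives (67/409) = (409/67). Reduce: 409 ≡ 7 (mod 67). Now have -(7/67).
Both 7 ≡ 3 and 67 ≡ 3 (mod 4), so reciprocity gives (7/67) = -(67/7). Reduce: 67 ≡ 4 (mod 7). Now have (4/7).
Factor out 2: 4 = 2^2. Since 7 ≡ 7 (mod 8), (2/7) = +1, and (2/7)^2 = +1. Now have (1/7).
(1/7) = 1. Collecting the sign factors: 1.

1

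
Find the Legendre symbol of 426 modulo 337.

Reduce the numerator: 426 ≡ 89 (mod 337), so (426/337) = (89/337).
89 ≡ 1 (mod 4), so quadratic reciprocity gives (89/337) = (337/89). Reduce: 337 ≡ 70 (mod 89). Now have (70/89).
Factor out 2: 70 = 2·35. Since 89 ≡ 1 (mod 8), (2/89) = +1. Now have (35/89).
89 ≡ 1 (mod 4), so quadratic reciprocity gives (35/89) = (89/35). Reduce: 89 ≡ 19 (mod 35). Now have (19/35).
Both 19 ≡ 3 and 35 ≡ 3 (mod 4), so reciprocity gives (19/35) = -(35/19). Reduce: 35 ≡ 16 (mod 19). Now have -(16/19).
Factor out 2: 16 = 2^4. Since 19 ≡ 3 (mod 8), (2/19) = -1, and (2/19)^4 = +1. Now have -(1/19).
(1/19) = 1. Collecting the sign factors: -1.

-1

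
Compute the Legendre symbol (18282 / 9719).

-1

(18282 / 9719)
  = (8563 / 9719)    [18282 ≡ 8563 mod 9719]
  = -(9719 / 8563)    [QR: both ≡ 3 mod 4, sign flips]
  = -(1156 / 8563)    [9719 ≡ 1156 mod 8563]
  = -(289 / 8563)    [8563 ≡ 3 mod 8 ⇒ (2 / 8563)^2 = +1]
  = -(8563 / 289)    [QR: 289 ≡ 1 mod 4, sign kept]
  = -(182 / 289)    [8563 ≡ 182 mod 289]
  = -(91 / 289)    [289 ≡ 1 mod 8 ⇒ (2 / 289) = +1]
  = -(289 / 91)    [QR: 289 ≡ 1 mod 4, sign kept]
  = -(16 / 91)    [289 ≡ 16 mod 91]
  = -(1 / 91)    [91 ≡ 3 mod 8 ⇒ (2 / 91)^4 = +1]
  = -1    [(1 / 91) = 1]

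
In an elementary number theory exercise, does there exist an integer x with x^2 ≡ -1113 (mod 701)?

yes

Reduce the numerator: -1113 ≡ 289 (mod 701), so (-1113/701) = (289/701).
289 ≡ 1 (mod 4), so quadratic reciprocity gives (289/701) = (701/289). Reduce: 701 ≡ 123 (mod 289). Now have (123/289).
289 ≡ 1 (mod 4), so quadratic reciprocity gives (123/289) = (289/123). Reduce: 289 ≡ 43 (mod 123). Now have (43/123).
Both 43 ≡ 3 and 123 ≡ 3 (mod 4), so reciprocity gives (43/123) = -(123/43). Reduce: 123 ≡ 37 (mod 43). Now have -(37/43).
37 ≡ 1 (mod 4), so quadratic reciprocity gives (37/43) = (43/37). Reduce: 43 ≡ 6 (mod 37). Now have -(6/37).
Factor out 2: 6 = 2·3. Since 37 ≡ 5 (mod 8), (2/37) = -1. Now have (3/37).
37 ≡ 1 (mod 4), so quadratic reciprocity gives (3/37) = (37/3). Reduce: 37 ≡ 1 (mod 3). Now have (1/3).
(1/3) = 1. Collecting the sign factors: 1.
(-1113/701) = 1, and 701 is prime, so -1113 is a quadratic residue mod 701.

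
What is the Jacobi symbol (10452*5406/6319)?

-1

By multiplicativity, (10452·5406/6319) = (10452/6319)·(5406/6319).
First factor (10452/6319):
Reduce the numerator: 10452 ≡ 4133 (mod 6319), so (10452/6319) = (4133/6319).
4133 ≡ 1 (mod 4), so quadratic reciprocity gives (4133/6319) = (6319/4133). Reduce: 6319 ≡ 2186 (mod 4133). Now have (2186/4133).
Factor out 2: 2186 = 2·1093. Since 4133 ≡ 5 (mod 8), (2/4133) = -1. Now have -(1093/4133).
1093 ≡ 1 (mod 4), so quadratic reciprocity gives (1093/4133) = (4133/1093). Reduce: 4133 ≡ 854 (mod 1093). Now have -(854/1093).
Factor out 2: 854 = 2·427. Since 1093 ≡ 5 (mod 8), (2/1093) = -1. Now have (427/1093).
1093 ≡ 1 (mod 4), so quadratic reciprocity gives (427/1093) = (1093/427). Reduce: 1093 ≡ 239 (mod 427). Now have (239/427).
Both 239 ≡ 3 and 427 ≡ 3 (mod 4), so reciprocity gives (239/427) = -(427/239). Reduce: 427 ≡ 188 (mod 239). Now have -(188/239).
Factor out 2: 188 = 2^2·47. Since 239 ≡ 7 (mod 8), (2/239) = +1, and (2/239)^2 = +1. Now have -(47/239).
Both 47 ≡ 3 and 239 ≡ 3 (mod 4), so reciprocity gives (47/239) = -(239/47). Reduce: 239 ≡ 4 (mod 47). Now have (4/47).
Factor out 2: 4 = 2^2. Since 47 ≡ 7 (mod 8), (2/47) = +1, and (2/47)^2 = +1. Now have (1/47).
(1/47) = 1. Collecting the sign factors: 1.
Second factor (5406/6319):
Factor out 2: 5406 = 2·2703. Since 6319 ≡ 7 (mod 8), (2/6319) = +1. Now have (2703/6319).
Both 2703 ≡ 3 and 6319 ≡ 3 (mod 4), so reciprocity gives (2703/6319) = -(6319/2703). Reduce: 6319 ≡ 913 (mod 2703). Now have -(913/2703).
913 ≡ 1 (mod 4), so quadratic reciprocity gives (913/2703) = (2703/913). Reduce: 2703 ≡ 877 (mod 913). Now have -(877/913).
877 ≡ 1 (mod 4), so quadratic reciprocity gives (877/913) = (913/877). Reduce: 913 ≡ 36 (mod 877). Now have -(36/877).
Factor out 2: 36 = 2^2·9. Since 877 ≡ 5 (mod 8), (2/877) = -1, and (2/877)^2 = +1. Now have -(9/877).
9 ≡ 1 (mod 4), so quadratic reciprocity gives (9/877) = (877/9). Reduce: 877 ≡ 4 (mod 9). Now have -(4/9).
Factor out 2: 4 = 2^2. Since 9 ≡ 1 (mod 8), (2/9) = +1, and (2/9)^2 = +1. Now have -(1/9).
(1/9) = 1. Collecting the sign factors: -1.
Product: (1)·(-1) = -1.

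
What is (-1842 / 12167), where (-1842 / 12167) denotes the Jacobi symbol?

(-1842 / 12167)
  = (10325 / 12167)    [-1842 ≡ 10325 mod 12167]
  = (12167 / 10325)    [QR: 10325 ≡ 1 mod 4, sign kept]
  = (1842 / 10325)    [12167 ≡ 1842 mod 10325]
  = -(921 / 10325)    [10325 ≡ 5 mod 8 ⇒ (2 / 10325) = -1]
  = -(10325 / 921)    [QR: 921 ≡ 1 mod 4, sign kept]
  = -(194 / 921)    [10325 ≡ 194 mod 921]
  = -(97 / 921)    [921 ≡ 1 mod 8 ⇒ (2 / 921) = +1]
  = -(921 / 97)    [QR: 97 ≡ 1 mod 4, sign kept]
  = -(48 / 97)    [921 ≡ 48 mod 97]
  = -(3 / 97)    [97 ≡ 1 mod 8 ⇒ (2 / 97)^4 = +1]
  = -(97 / 3)    [QR: 97 ≡ 1 mod 4, sign kept]
  = -(1 / 3)    [97 ≡ 1 mod 3]
  = -1    [(1 / 3) = 1]

-1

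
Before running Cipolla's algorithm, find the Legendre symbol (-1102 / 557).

-1

Reduce the numerator: -1102 ≡ 12 (mod 557), so (-1102 / 557) = (12 / 557).
Factor out 2: 12 = 2^2·3. Since 557 ≡ 5 (mod 8), (2 / 557) = -1, and (2 / 557)^2 = +1. Now have (3 / 557).
557 ≡ 1 (mod 4), so quadratic reciprocity gives (3 / 557) = (557 / 3). Reduce: 557 ≡ 2 (mod 3). Now have (2 / 3).
Factor out 2: 2 = 2. Since 3 ≡ 3 (mod 8), (2 / 3) = -1. Now have -(1 / 3).
(1 / 3) = 1. Collecting the sign factors: -1.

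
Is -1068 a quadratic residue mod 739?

(-1068|739)
  = (410|739)    [-1068 ≡ 410 mod 739]
  = -(205|739)    [739 ≡ 3 mod 8 ⇒ (2|739) = -1]
  = -(739|205)    [QR: 205 ≡ 1 mod 4, sign kept]
  = -(124|205)    [739 ≡ 124 mod 205]
  = -(31|205)    [205 ≡ 5 mod 8 ⇒ (2|205)^2 = +1]
  = -(205|31)    [QR: 205 ≡ 1 mod 4, sign kept]
  = -(19|31)    [205 ≡ 19 mod 31]
  = (31|19)    [QR: both ≡ 3 mod 4, sign flips]
  = (12|19)    [31 ≡ 12 mod 19]
  = (3|19)    [19 ≡ 3 mod 8 ⇒ (2|19)^2 = +1]
  = -(19|3)    [QR: both ≡ 3 mod 4, sign flips]
  = -(1|3)    [19 ≡ 1 mod 3]
  = -1    [(1|3) = 1]
(-1068|739) = -1, and 739 is prime, so -1068 is not a quadratic residue mod 739.

no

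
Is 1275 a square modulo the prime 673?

no

Reduce the numerator: 1275 ≡ 602 (mod 673), so (1275/673) = (602/673).
Factor out 2: 602 = 2·301. Since 673 ≡ 1 (mod 8), (2/673) = +1. Now have (301/673).
301 ≡ 1 (mod 4), so quadratic reciprocity gives (301/673) = (673/301). Reduce: 673 ≡ 71 (mod 301). Now have (71/301).
301 ≡ 1 (mod 4), so quadratic reciprocity gives (71/301) = (301/71). Reduce: 301 ≡ 17 (mod 71). Now have (17/71).
17 ≡ 1 (mod 4), so quadratic reciprocity gives (17/71) = (71/17). Reduce: 71 ≡ 3 (mod 17). Now have (3/17).
17 ≡ 1 (mod 4), so quadratic reciprocity gives (3/17) = (17/3). Reduce: 17 ≡ 2 (mod 3). Now have (2/3).
Factor out 2: 2 = 2. Since 3 ≡ 3 (mod 8), (2/3) = -1. Now have -(1/3).
(1/3) = 1. Collecting the sign factors: -1.
The Legendre symbol is -1, so x^2 ≡ 1275 (mod 673) has no solution.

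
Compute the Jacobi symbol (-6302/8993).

(-6302/8993)
  = (2691/8993)    [-6302 ≡ 2691 mod 8993]
  = (8993/2691)    [QR: 8993 ≡ 1 mod 4, sign kept]
  = (920/2691)    [8993 ≡ 920 mod 2691]
  = -(115/2691)    [2691 ≡ 3 mod 8 ⇒ (2/2691)^3 = -1]
  = (2691/115)    [QR: both ≡ 3 mod 4, sign flips]
  = (46/115)    [2691 ≡ 46 mod 115]
  = -(23/115)    [115 ≡ 3 mod 8 ⇒ (2/115) = -1]
  = (115/23)    [QR: both ≡ 3 mod 4, sign flips]
  = (0/23)    [115 ≡ 0 mod 23]
  = 0    [numerator 0, gcd > 1]

0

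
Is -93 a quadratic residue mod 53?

yes

Reduce the numerator: -93 ≡ 13 (mod 53), so (-93/53) = (13/53).
13 ≡ 1 (mod 4), so quadratic reciprocity gives (13/53) = (53/13). Reduce: 53 ≡ 1 (mod 13). Now have (1/13).
(1/13) = 1. Collecting the sign factors: 1.
(-93/53) = 1, and 53 is prime, so -93 is a quadratic residue mod 53.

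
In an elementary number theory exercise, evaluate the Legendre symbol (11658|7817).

1

(11658|7817)
  = (3841|7817)    [11658 ≡ 3841 mod 7817]
  = (7817|3841)    [QR: 3841 ≡ 1 mod 4, sign kept]
  = (135|3841)    [7817 ≡ 135 mod 3841]
  = (3841|135)    [QR: 3841 ≡ 1 mod 4, sign kept]
  = (61|135)    [3841 ≡ 61 mod 135]
  = (135|61)    [QR: 61 ≡ 1 mod 4, sign kept]
  = (13|61)    [135 ≡ 13 mod 61]
  = (61|13)    [QR: 13 ≡ 1 mod 4, sign kept]
  = (9|13)    [61 ≡ 9 mod 13]
  = (13|9)    [QR: 9 ≡ 1 mod 4, sign kept]
  = (4|9)    [13 ≡ 4 mod 9]
  = (1|9)    [9 ≡ 1 mod 8 ⇒ (2|9)^2 = +1]
  = 1    [(1|9) = 1]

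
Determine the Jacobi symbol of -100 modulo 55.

0

(-100/55)
  = (10/55)    [-100 ≡ 10 mod 55]
  = (5/55)    [55 ≡ 7 mod 8 ⇒ (2/55) = +1]
  = (55/5)    [QR: 5 ≡ 1 mod 4, sign kept]
  = (0/5)    [55 ≡ 0 mod 5]
  = 0    [numerator 0, gcd > 1]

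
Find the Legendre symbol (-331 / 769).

-1

Reduce the numerator: -331 ≡ 438 (mod 769), so (-331 / 769) = (438 / 769).
Factor out 2: 438 = 2·219. Since 769 ≡ 1 (mod 8), (2 / 769) = +1. Now have (219 / 769).
769 ≡ 1 (mod 4), so quadratic reciprocity gives (219 / 769) = (769 / 219). Reduce: 769 ≡ 112 (mod 219). Now have (112 / 219).
Factor out 2: 112 = 2^4·7. Since 219 ≡ 3 (mod 8), (2 / 219) = -1, and (2 / 219)^4 = +1. Now have (7 / 219).
Both 7 ≡ 3 and 219 ≡ 3 (mod 4), so reciprocity gives (7 / 219) = -(219 / 7). Reduce: 219 ≡ 2 (mod 7). Now have -(2 / 7).
Factor out 2: 2 = 2. Since 7 ≡ 7 (mod 8), (2 / 7) = +1. Now have -(1 / 7).
(1 / 7) = 1. Collecting the sign factors: -1.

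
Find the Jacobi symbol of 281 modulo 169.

1

(281|169)
  = (112|169)    [281 ≡ 112 mod 169]
  = (7|169)    [169 ≡ 1 mod 8 ⇒ (2|169)^4 = +1]
  = (169|7)    [QR: 169 ≡ 1 mod 4, sign kept]
  = (1|7)    [169 ≡ 1 mod 7]
  = 1    [(1|7) = 1]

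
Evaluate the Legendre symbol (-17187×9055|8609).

-1

By multiplicativity, (-17187·9055|8609) = (-17187|8609)·(9055|8609).
First factor (-17187|8609):
Reduce the numerator: -17187 ≡ 31 (mod 8609), so (-17187|8609) = (31|8609).
8609 ≡ 1 (mod 4), so quadratic reciprocity gives (31|8609) = (8609|31). Reduce: 8609 ≡ 22 (mod 31). Now have (22|31).
Factor out 2: 22 = 2·11. Since 31 ≡ 7 (mod 8), (2|31) = +1. Now have (11|31).
Both 11 ≡ 3 and 31 ≡ 3 (mod 4), so reciprocity gives (11|31) = -(31|11). Reduce: 31 ≡ 9 (mod 11). Now have -(9|11).
9 ≡ 1 (mod 4), so quadratic reciprocity gives (9|11) = (11|9). Reduce: 11 ≡ 2 (mod 9). Now have -(2|9).
Factor out 2: 2 = 2. Since 9 ≡ 1 (mod 8), (2|9) = +1. Now have -(1|9).
(1|9) = 1. Collecting the sign factors: -1.
Second factor (9055|8609):
Reduce the numerator: 9055 ≡ 446 (mod 8609), so (9055|8609) = (446|8609).
Factor out 2: 446 = 2·223. Since 8609 ≡ 1 (mod 8), (2|8609) = +1. Now have (223|8609).
8609 ≡ 1 (mod 4), so quadratic reciprocity gives (223|8609) = (8609|223). Reduce: 8609 ≡ 135 (mod 223). Now have (135|223).
Both 135 ≡ 3 and 223 ≡ 3 (mod 4), so reciprocity gives (135|223) = -(223|135). Reduce: 223 ≡ 88 (mod 135). Now have -(88|135).
Factor out 2: 88 = 2^3·11. Since 135 ≡ 7 (mod 8), (2|135) = +1, and (2|135)^3 = +1. Now have -(11|135).
Both 11 ≡ 3 and 135 ≡ 3 (mod 4), so reciprocity gives (11|135) = -(135|11). Reduce: 135 ≡ 3 (mod 11). Now have (3|11).
Both 3 ≡ 3 and 11 ≡ 3 (mod 4), so reciprocity gives (3|11) = -(11|3). Reduce: 11 ≡ 2 (mod 3). Now have -(2|3).
Factor out 2: 2 = 2. Since 3 ≡ 3 (mod 8), (2|3) = -1. Now have (1|3).
(1|3) = 1. Collecting the sign factors: 1.
Product: (-1)·(1) = -1.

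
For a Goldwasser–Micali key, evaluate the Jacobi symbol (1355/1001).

(1355/1001)
  = (354/1001)    [1355 ≡ 354 mod 1001]
  = (177/1001)    [1001 ≡ 1 mod 8 ⇒ (2/1001) = +1]
  = (1001/177)    [QR: 177 ≡ 1 mod 4, sign kept]
  = (116/177)    [1001 ≡ 116 mod 177]
  = (29/177)    [177 ≡ 1 mod 8 ⇒ (2/177)^2 = +1]
  = (177/29)    [QR: 29 ≡ 1 mod 4, sign kept]
  = (3/29)    [177 ≡ 3 mod 29]
  = (29/3)    [QR: 29 ≡ 1 mod 4, sign kept]
  = (2/3)    [29 ≡ 2 mod 3]
  = -(1/3)    [3 ≡ 3 mod 8 ⇒ (2/3) = -1]
  = -1    [(1/3) = 1]

-1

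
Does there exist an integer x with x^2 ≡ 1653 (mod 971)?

Reduce the numerator: 1653 ≡ 682 (mod 971), so (1653|971) = (682|971).
Factor out 2: 682 = 2·341. Since 971 ≡ 3 (mod 8), (2|971) = -1. Now have -(341|971).
341 ≡ 1 (mod 4), so quadratic reciprocity gives (341|971) = (971|341). Reduce: 971 ≡ 289 (mod 341). Now have -(289|341).
289 ≡ 1 (mod 4), so quadratic reciprocity gives (289|341) = (341|289). Reduce: 341 ≡ 52 (mod 289). Now have -(52|289).
Factor out 2: 52 = 2^2·13. Since 289 ≡ 1 (mod 8), (2|289) = +1, and (2|289)^2 = +1. Now have -(13|289).
13 ≡ 1 (mod 4), so quadratic reciprocity gives (13|289) = (289|13). Reduce: 289 ≡ 3 (mod 13). Now have -(3|13).
13 ≡ 1 (mod 4), so quadratic reciprocity gives (3|13) = (13|3). Reduce: 13 ≡ 1 (mod 3). Now have -(1|3).
(1|3) = 1. Collecting the sign factors: -1.
The Legendre symbol is -1, so x^2 ≡ 1653 (mod 971) has no solution.

no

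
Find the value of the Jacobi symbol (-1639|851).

-1

Reduce the numerator: -1639 ≡ 63 (mod 851), so (-1639|851) = (63|851).
Both 63 ≡ 3 and 851 ≡ 3 (mod 4), so reciprocity gives (63|851) = -(851|63). Reduce: 851 ≡ 32 (mod 63). Now have -(32|63).
Factor out 2: 32 = 2^5. Since 63 ≡ 7 (mod 8), (2|63) = +1, and (2|63)^5 = +1. Now have -(1|63).
(1|63) = 1. Collecting the sign factors: -1.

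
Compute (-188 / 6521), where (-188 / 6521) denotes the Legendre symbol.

-1

(-188 / 6521)
  = (6333 / 6521)    [-188 ≡ 6333 mod 6521]
  = (6521 / 6333)    [QR: 6333 ≡ 1 mod 4, sign kept]
  = (188 / 6333)    [6521 ≡ 188 mod 6333]
  = (47 / 6333)    [6333 ≡ 5 mod 8 ⇒ (2 / 6333)^2 = +1]
  = (6333 / 47)    [QR: 6333 ≡ 1 mod 4, sign kept]
  = (35 / 47)    [6333 ≡ 35 mod 47]
  = -(47 / 35)    [QR: both ≡ 3 mod 4, sign flips]
  = -(12 / 35)    [47 ≡ 12 mod 35]
  = -(3 / 35)    [35 ≡ 3 mod 8 ⇒ (2 / 35)^2 = +1]
  = (35 / 3)    [QR: both ≡ 3 mod 4, sign flips]
  = (2 / 3)    [35 ≡ 2 mod 3]
  = -(1 / 3)    [3 ≡ 3 mod 8 ⇒ (2 / 3) = -1]
  = -1    [(1 / 3) = 1]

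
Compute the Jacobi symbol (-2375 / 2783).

-1

(-2375 / 2783)
  = (408 / 2783)    [-2375 ≡ 408 mod 2783]
  = (51 / 2783)    [2783 ≡ 7 mod 8 ⇒ (2 / 2783)^3 = +1]
  = -(2783 / 51)    [QR: both ≡ 3 mod 4, sign flips]
  = -(29 / 51)    [2783 ≡ 29 mod 51]
  = -(51 / 29)    [QR: 29 ≡ 1 mod 4, sign kept]
  = -(22 / 29)    [51 ≡ 22 mod 29]
  = (11 / 29)    [29 ≡ 5 mod 8 ⇒ (2 / 29) = -1]
  = (29 / 11)    [QR: 29 ≡ 1 mod 4, sign kept]
  = (7 / 11)    [29 ≡ 7 mod 11]
  = -(11 / 7)    [QR: both ≡ 3 mod 4, sign flips]
  = -(4 / 7)    [11 ≡ 4 mod 7]
  = -(1 / 7)    [7 ≡ 7 mod 8 ⇒ (2 / 7)^2 = +1]
  = -1    [(1 / 7) = 1]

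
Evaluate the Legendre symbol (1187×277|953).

By multiplicativity, (1187·277|953) = (1187|953)·(277|953).
First factor (1187|953):
Reduce the numerator: 1187 ≡ 234 (mod 953), so (1187|953) = (234|953).
Factor out 2: 234 = 2·117. Since 953 ≡ 1 (mod 8), (2|953) = +1. Now have (117|953).
117 ≡ 1 (mod 4), so quadratic reciprocity gives (117|953) = (953|117). Reduce: 953 ≡ 17 (mod 117). Now have (17|117).
17 ≡ 1 (mod 4), so quadratic reciprocity gives (17|117) = (117|17). Reduce: 117 ≡ 15 (mod 17). Now have (15|17).
17 ≡ 1 (mod 4), so quadratic reciprocity gives (15|17) = (17|15). Reduce: 17 ≡ 2 (mod 15). Now have (2|15).
Factor out 2: 2 = 2. Since 15 ≡ 7 (mod 8), (2|15) = +1. Now have (1|15).
(1|15) = 1. Collecting the sign factors: 1.
Second factor (277|953):
277 ≡ 1 (mod 4), so quadratic reciprocity gives (277|953) = (953|277). Reduce: 953 ≡ 122 (mod 277). Now have (122|277).
Factor out 2: 122 = 2·61. Since 277 ≡ 5 (mod 8), (2|277) = -1. Now have -(61|277).
61 ≡ 1 (mod 4), so quadratic reciprocity gives (61|277) = (277|61). Reduce: 277 ≡ 33 (mod 61). Now have -(33|61).
33 ≡ 1 (mod 4), so quadratic reciprocity gives (33|61) = (61|33). Reduce: 61 ≡ 28 (mod 33). Now have -(28|33).
Factor out 2: 28 = 2^2·7. Since 33 ≡ 1 (mod 8), (2|33) = +1, and (2|33)^2 = +1. Now have -(7|33).
33 ≡ 1 (mod 4), so quadratic reciprocity gives (7|33) = (33|7). Reduce: 33 ≡ 5 (mod 7). Now have -(5|7).
5 ≡ 1 (mod 4), so quadratic reciprocity gives (5|7) = (7|5). Reduce: 7 ≡ 2 (mod 5). Now have -(2|5).
Factor out 2: 2 = 2. Since 5 ≡ 5 (mod 8), (2|5) = -1. Now have (1|5).
(1|5) = 1. Collecting the sign factors: 1.
Product: (1)·(1) = 1.

1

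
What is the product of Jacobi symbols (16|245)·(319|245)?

1

By multiplicativity, (16·319|245) = (16|245)·(319|245).
First factor (16|245):
Factor out 2: 16 = 2^4. Since 245 ≡ 5 (mod 8), (2|245) = -1, and (2|245)^4 = +1. Now have (1|245).
(1|245) = 1. Collecting the sign factors: 1.
Second factor (319|245):
Reduce the numerator: 319 ≡ 74 (mod 245), so (319|245) = (74|245).
Factor out 2: 74 = 2·37. Since 245 ≡ 5 (mod 8), (2|245) = -1. Now have -(37|245).
37 ≡ 1 (mod 4), so quadratic reciprocity gives (37|245) = (245|37). Reduce: 245 ≡ 23 (mod 37). Now have -(23|37).
37 ≡ 1 (mod 4), so quadratic reciprocity gives (23|37) = (37|23). Reduce: 37 ≡ 14 (mod 23). Now have -(14|23).
Factor out 2: 14 = 2·7. Since 23 ≡ 7 (mod 8), (2|23) = +1. Now have -(7|23).
Both 7 ≡ 3 and 23 ≡ 3 (mod 4), so reciprocity gives (7|23) = -(23|7). Reduce: 23 ≡ 2 (mod 7). Now have (2|7).
Factor out 2: 2 = 2. Since 7 ≡ 7 (mod 8), (2|7) = +1. Now have (1|7).
(1|7) = 1. Collecting the sign factors: 1.
Product: (1)·(1) = 1.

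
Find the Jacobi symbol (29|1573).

29 ≡ 1 (mod 4), so quadratic reciprocity gives (29|1573) = (1573|29). Reduce: 1573 ≡ 7 (mod 29). Now have (7|29).
29 ≡ 1 (mod 4), so quadratic reciprocity gives (7|29) = (29|7). Reduce: 29 ≡ 1 (mod 7). Now have (1|7).
(1|7) = 1. Collecting the sign factors: 1.

1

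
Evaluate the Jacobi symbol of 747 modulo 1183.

-1

Both 747 ≡ 3 and 1183 ≡ 3 (mod 4), so reciprocity gives (747/1183) = -(1183/747). Reduce: 1183 ≡ 436 (mod 747). Now have -(436/747).
Factor out 2: 436 = 2^2·109. Since 747 ≡ 3 (mod 8), (2/747) = -1, and (2/747)^2 = +1. Now have -(109/747).
109 ≡ 1 (mod 4), so quadratic reciprocity gives (109/747) = (747/109). Reduce: 747 ≡ 93 (mod 109). Now have -(93/109).
93 ≡ 1 (mod 4), so quadratic reciprocity gives (93/109) = (109/93). Reduce: 109 ≡ 16 (mod 93). Now have -(16/93).
Factor out 2: 16 = 2^4. Since 93 ≡ 5 (mod 8), (2/93) = -1, and (2/93)^4 = +1. Now have -(1/93).
(1/93) = 1. Collecting the sign factors: -1.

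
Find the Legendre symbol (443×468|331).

1

By multiplicativity, (443·468|331) = (443|331)·(468|331).
First factor (443|331):
(443|331)
  = (112|331)    [443 ≡ 112 mod 331]
  = (7|331)    [331 ≡ 3 mod 8 ⇒ (2|331)^4 = +1]
  = -(331|7)    [QR: both ≡ 3 mod 4, sign flips]
  = -(2|7)    [331 ≡ 2 mod 7]
  = -(1|7)    [7 ≡ 7 mod 8 ⇒ (2|7) = +1]
  = -1    [(1|7) = 1]
Second factor (468|331):
(468|331)
  = (137|331)    [468 ≡ 137 mod 331]
  = (331|137)    [QR: 137 ≡ 1 mod 4, sign kept]
  = (57|137)    [331 ≡ 57 mod 137]
  = (137|57)    [QR: 57 ≡ 1 mod 4, sign kept]
  = (23|57)    [137 ≡ 23 mod 57]
  = (57|23)    [QR: 57 ≡ 1 mod 4, sign kept]
  = (11|23)    [57 ≡ 11 mod 23]
  = -(23|11)    [QR: both ≡ 3 mod 4, sign flips]
  = -(1|11)    [23 ≡ 1 mod 11]
  = -1    [(1|11) = 1]
Product: (-1)·(-1) = 1.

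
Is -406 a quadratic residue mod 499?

no

Pull out -1: (-406/499) = (-1/499)·(406/499). Since 499 ≡ 3 (mod 4), (-1/499) = -1. Now have -(406/499).
Factor out 2: 406 = 2·203. Since 499 ≡ 3 (mod 8), (2/499) = -1. Now have (203/499).
Both 203 ≡ 3 and 499 ≡ 3 (mod 4), so reciprocity gives (203/499) = -(499/203). Reduce: 499 ≡ 93 (mod 203). Now have -(93/203).
93 ≡ 1 (mod 4), so quadratic reciprocity gives (93/203) = (203/93). Reduce: 203 ≡ 17 (mod 93). Now have -(17/93).
17 ≡ 1 (mod 4), so quadratic reciprocity gives (17/93) = (93/17). Reduce: 93 ≡ 8 (mod 17). Now have -(8/17).
Factor out 2: 8 = 2^3. Since 17 ≡ 1 (mod 8), (2/17) = +1, and (2/17)^3 = +1. Now have -(1/17).
(1/17) = 1. Collecting the sign factors: -1.
(-406/499) = -1, and 499 is prime, so -406 is not a quadratic residue mod 499.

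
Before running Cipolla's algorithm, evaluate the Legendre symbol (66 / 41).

(66 / 41)
  = (25 / 41)    [66 ≡ 25 mod 41]
  = (41 / 25)    [QR: 25 ≡ 1 mod 4, sign kept]
  = (16 / 25)    [41 ≡ 16 mod 25]
  = (1 / 25)    [25 ≡ 1 mod 8 ⇒ (2 / 25)^4 = +1]
  = 1    [(1 / 25) = 1]

1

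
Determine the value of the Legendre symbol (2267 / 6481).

1

(2267 / 6481)
  = (6481 / 2267)    [QR: 6481 ≡ 1 mod 4, sign kept]
  = (1947 / 2267)    [6481 ≡ 1947 mod 2267]
  = -(2267 / 1947)    [QR: both ≡ 3 mod 4, sign flips]
  = -(320 / 1947)    [2267 ≡ 320 mod 1947]
  = -(5 / 1947)    [1947 ≡ 3 mod 8 ⇒ (2 / 1947)^6 = +1]
  = -(1947 / 5)    [QR: 5 ≡ 1 mod 4, sign kept]
  = -(2 / 5)    [1947 ≡ 2 mod 5]
  = (1 / 5)    [5 ≡ 5 mod 8 ⇒ (2 / 5) = -1]
  = 1    [(1 / 5) = 1]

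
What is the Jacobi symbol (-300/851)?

-1

Reduce the numerator: -300 ≡ 551 (mod 851), so (-300/851) = (551/851).
Both 551 ≡ 3 and 851 ≡ 3 (mod 4), so reciprocity gives (551/851) = -(851/551). Reduce: 851 ≡ 300 (mod 551). Now have -(300/551).
Factor out 2: 300 = 2^2·75. Since 551 ≡ 7 (mod 8), (2/551) = +1, and (2/551)^2 = +1. Now have -(75/551).
Both 75 ≡ 3 and 551 ≡ 3 (mod 4), so reciprocity gives (75/551) = -(551/75). Reduce: 551 ≡ 26 (mod 75). Now have (26/75).
Factor out 2: 26 = 2·13. Since 75 ≡ 3 (mod 8), (2/75) = -1. Now have -(13/75).
13 ≡ 1 (mod 4), so quadratic reciprocity gives (13/75) = (75/13). Reduce: 75 ≡ 10 (mod 13). Now have -(10/13).
Factor out 2: 10 = 2·5. Since 13 ≡ 5 (mod 8), (2/13) = -1. Now have (5/13).
5 ≡ 1 (mod 4), so quadratic reciprocity gives (5/13) = (13/5). Reduce: 13 ≡ 3 (mod 5). Now have (3/5).
5 ≡ 1 (mod 4), so quadratic reciprocity gives (3/5) = (5/3). Reduce: 5 ≡ 2 (mod 3). Now have (2/3).
Factor out 2: 2 = 2. Since 3 ≡ 3 (mod 8), (2/3) = -1. Now have -(1/3).
(1/3) = 1. Collecting the sign factors: -1.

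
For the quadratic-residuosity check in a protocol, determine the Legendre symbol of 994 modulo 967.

(994/967)
  = (27/967)    [994 ≡ 27 mod 967]
  = -(967/27)    [QR: both ≡ 3 mod 4, sign flips]
  = -(22/27)    [967 ≡ 22 mod 27]
  = (11/27)    [27 ≡ 3 mod 8 ⇒ (2/27) = -1]
  = -(27/11)    [QR: both ≡ 3 mod 4, sign flips]
  = -(5/11)    [27 ≡ 5 mod 11]
  = -(11/5)    [QR: 5 ≡ 1 mod 4, sign kept]
  = -(1/5)    [11 ≡ 1 mod 5]
  = -1    [(1/5) = 1]

-1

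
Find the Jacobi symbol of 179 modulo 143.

1

(179|143)
  = (36|143)    [179 ≡ 36 mod 143]
  = (9|143)    [143 ≡ 7 mod 8 ⇒ (2|143)^2 = +1]
  = (143|9)    [QR: 9 ≡ 1 mod 4, sign kept]
  = (8|9)    [143 ≡ 8 mod 9]
  = (1|9)    [9 ≡ 1 mod 8 ⇒ (2|9)^3 = +1]
  = 1    [(1|9) = 1]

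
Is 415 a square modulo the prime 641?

no

(415|641)
  = (641|415)    [QR: 641 ≡ 1 mod 4, sign kept]
  = (226|415)    [641 ≡ 226 mod 415]
  = (113|415)    [415 ≡ 7 mod 8 ⇒ (2|415) = +1]
  = (415|113)    [QR: 113 ≡ 1 mod 4, sign kept]
  = (76|113)    [415 ≡ 76 mod 113]
  = (19|113)    [113 ≡ 1 mod 8 ⇒ (2|113)^2 = +1]
  = (113|19)    [QR: 113 ≡ 1 mod 4, sign kept]
  = (18|19)    [113 ≡ 18 mod 19]
  = -(9|19)    [19 ≡ 3 mod 8 ⇒ (2|19) = -1]
  = -(19|9)    [QR: 9 ≡ 1 mod 4, sign kept]
  = -(1|9)    [19 ≡ 1 mod 9]
  = -1    [(1|9) = 1]
The Legendre symbol is -1, so x^2 ≡ 415 (mod 641) has no solution.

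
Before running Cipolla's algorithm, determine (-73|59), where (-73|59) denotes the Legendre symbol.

Reduce the numerator: -73 ≡ 45 (mod 59), so (-73|59) = (45|59).
45 ≡ 1 (mod 4), so quadratic reciprocity gives (45|59) = (59|45). Reduce: 59 ≡ 14 (mod 45). Now have (14|45).
Factor out 2: 14 = 2·7. Since 45 ≡ 5 (mod 8), (2|45) = -1. Now have -(7|45).
45 ≡ 1 (mod 4), so quadratic reciprocity gives (7|45) = (45|7). Reduce: 45 ≡ 3 (mod 7). Now have -(3|7).
Both 3 ≡ 3 and 7 ≡ 3 (mod 4), so reciprocity gives (3|7) = -(7|3). Reduce: 7 ≡ 1 (mod 3). Now have (1|3).
(1|3) = 1. Collecting the sign factors: 1.

1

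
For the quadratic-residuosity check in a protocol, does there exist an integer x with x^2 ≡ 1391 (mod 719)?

yes

(1391/719)
  = (672/719)    [1391 ≡ 672 mod 719]
  = (21/719)    [719 ≡ 7 mod 8 ⇒ (2/719)^5 = +1]
  = (719/21)    [QR: 21 ≡ 1 mod 4, sign kept]
  = (5/21)    [719 ≡ 5 mod 21]
  = (21/5)    [QR: 5 ≡ 1 mod 4, sign kept]
  = (1/5)    [21 ≡ 1 mod 5]
  = 1    [(1/5) = 1]
The Legendre symbol is 1, so x^2 ≡ 1391 (mod 719) has solution.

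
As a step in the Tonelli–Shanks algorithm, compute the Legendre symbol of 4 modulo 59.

1

Factor out 2: 4 = 2^2. Since 59 ≡ 3 (mod 8), (2/59) = -1, and (2/59)^2 = +1. Now have (1/59).
(1/59) = 1. Collecting the sign factors: 1.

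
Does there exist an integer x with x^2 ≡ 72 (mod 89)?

Factor out 2: 72 = 2^3·9. Since 89 ≡ 1 (mod 8), (2/89) = +1, and (2/89)^3 = +1. Now have (9/89).
9 ≡ 1 (mod 4), so quadratic reciprocity gives (9/89) = (89/9). Reduce: 89 ≡ 8 (mod 9). Now have (8/9).
Factor out 2: 8 = 2^3. Since 9 ≡ 1 (mod 8), (2/9) = +1, and (2/9)^3 = +1. Now have (1/9).
(1/9) = 1. Collecting the sign factors: 1.
The Legendre symbol is 1, so x^2 ≡ 72 (mod 89) has solution.

yes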